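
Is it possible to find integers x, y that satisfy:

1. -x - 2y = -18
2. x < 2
Yes

Take x = 0, y = 9. Substituting into each constraint:
  (1) 0 - 2(9) = -18 ✓
  (2) 0 < 2 ✓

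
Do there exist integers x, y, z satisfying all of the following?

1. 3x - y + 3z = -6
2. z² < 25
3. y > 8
Yes

Take x = 1, y = 9, z = 0. Substituting into each constraint:
  (1) 3(1) + (-9) + 3(0) = -6 ✓
  (2) z² = (0)² = 0, and 0 < 25 ✓
  (3) 9 > 8 ✓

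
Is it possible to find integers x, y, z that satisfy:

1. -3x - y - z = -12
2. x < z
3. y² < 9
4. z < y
No

The full constraint system is jointly infeasible over the integers. Each constraint and what it forces:

  - -3x - y - z = -12: is a linear equation tying the variables together
  - x < z: bounds one variable relative to another variable
  - y² < 9: restricts y to |y| ≤ 2
  - z < y: bounds one variable relative to another variable

Propagating the comparisons: z < y and y ≤ 2 give z ≤ 1; x < z and z ≤ 1 give x ≤ 0. Range argument: with x ∈ [−∞, 0], y ∈ [-2, 2], z ∈ [−∞, 1], the left side of the equation is at least -3, but the right side is -12 < -3. No integer solution exists.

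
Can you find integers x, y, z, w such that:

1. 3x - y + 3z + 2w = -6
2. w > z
Yes

Take x = 0, y = 8, z = 0, w = 1. Substituting into each constraint:
  (1) 3(0) + (-8) + 3(0) + 2(1) = -6 ✓
  (2) 1 > 0 ✓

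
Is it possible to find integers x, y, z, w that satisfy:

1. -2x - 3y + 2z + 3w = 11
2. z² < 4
Yes

Take x = -7, y = 1, z = 0, w = 0. Substituting into each constraint:
  (1) -2(-7) - 3(1) + 2(0) + 3(0) = 11 ✓
  (2) z² = (0)² = 0, and 0 < 4 ✓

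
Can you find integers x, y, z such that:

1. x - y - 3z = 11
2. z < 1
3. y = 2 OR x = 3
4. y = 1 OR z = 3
Yes

Take x = 3, y = 1, z = -3. Substituting into each constraint:
  (1) 3 + (-1) - 3(-3) = 11 ✓
  (2) -3 < 1 ✓
  (3) x = 3, target 3 ✓ (second branch holds)
  (4) y = 1, target 1 ✓ (first branch holds)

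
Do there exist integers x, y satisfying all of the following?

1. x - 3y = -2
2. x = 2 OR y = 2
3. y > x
No

The full constraint system is jointly infeasible over the integers. Each constraint and what it forces:

  - x - 3y = -2: is a linear equation tying the variables together
  - x = 2 OR y = 2: forces a choice: either x = 2 or y = 2
  - y > x: bounds one variable relative to another variable

Split on the disjunction (x = 2 OR y = 2):
  • If x = 2: with x = 2, every remaining term of the linear equation is divisible by 3, so the left side is ≡ 0 (mod 3); but the right side -4 ≡ 2 (mod 3). No integers can satisfy it.
  • If y = 2: the equation forces x = 4, giving (y, x) = (2, 4), which violates y > x.
Both branches are infeasible, so the system has no integer solution.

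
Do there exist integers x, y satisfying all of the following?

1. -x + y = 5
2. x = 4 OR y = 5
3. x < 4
Yes

Take x = 0, y = 5. Substituting into each constraint:
  (1) 0 + 5 = 5 ✓
  (2) y = 5, target 5 ✓ (second branch holds)
  (3) 0 < 4 ✓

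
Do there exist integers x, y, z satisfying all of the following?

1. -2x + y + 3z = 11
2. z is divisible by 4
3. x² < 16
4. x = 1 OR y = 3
Yes

Take x = 1, y = 1, z = 4. Substituting into each constraint:
  (1) -2(1) + 1 + 3(4) = 11 ✓
  (2) 4 = 4 × 1, remainder 0 ✓
  (3) x² = (1)² = 1, and 1 < 16 ✓
  (4) x = 1, target 1 ✓ (first branch holds)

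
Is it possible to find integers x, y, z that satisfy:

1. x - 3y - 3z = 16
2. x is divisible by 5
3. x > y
Yes

Take x = 10, y = 9, z = -11. Substituting into each constraint:
  (1) 10 - 3(9) - 3(-11) = 16 ✓
  (2) 10 = 5 × 2, remainder 0 ✓
  (3) 10 > 9 ✓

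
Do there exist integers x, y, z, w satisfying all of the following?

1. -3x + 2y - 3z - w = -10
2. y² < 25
Yes

Take x = 0, y = 0, z = 3, w = 1. Substituting into each constraint:
  (1) -3(0) + 2(0) - 3(3) + (-1) = -10 ✓
  (2) y² = (0)² = 0, and 0 < 25 ✓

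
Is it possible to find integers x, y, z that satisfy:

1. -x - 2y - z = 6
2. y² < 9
Yes

Take x = 0, y = 0, z = -6. Substituting into each constraint:
  (1) 0 - 2(0) + 6 = 6 ✓
  (2) y² = (0)² = 0, and 0 < 9 ✓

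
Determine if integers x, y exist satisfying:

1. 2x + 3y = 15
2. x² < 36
Yes

Take x = 0, y = 5. Substituting into each constraint:
  (1) 2(0) + 3(5) = 15 ✓
  (2) x² = (0)² = 0, and 0 < 36 ✓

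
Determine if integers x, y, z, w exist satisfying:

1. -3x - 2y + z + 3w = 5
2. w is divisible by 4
Yes

Take x = -3, y = 2, z = 0, w = 0. Substituting into each constraint:
  (1) -3(-3) - 2(2) + 0 + 3(0) = 5 ✓
  (2) 0 = 4 × 0, remainder 0 ✓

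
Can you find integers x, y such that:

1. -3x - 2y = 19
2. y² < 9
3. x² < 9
No

The full constraint system is jointly infeasible over the integers. Each constraint and what it forces:

  - -3x - 2y = 19: is a linear equation tying the variables together
  - y² < 9: restricts y to |y| ≤ 2
  - x² < 9: restricts x to |x| ≤ 2

Range argument: with x ∈ [-2, 2], y ∈ [-2, 2], the left side of the equation is at most 10, but the right side is 19 > 10. No integer solution exists.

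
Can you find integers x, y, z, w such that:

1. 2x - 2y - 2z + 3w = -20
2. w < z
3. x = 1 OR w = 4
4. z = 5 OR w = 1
Yes

Take x = 1, y = 6, z = 5, w = 0. Substituting into each constraint:
  (1) 2(1) - 2(6) - 2(5) + 3(0) = -20 ✓
  (2) 0 < 5 ✓
  (3) x = 1, target 1 ✓ (first branch holds)
  (4) z = 5, target 5 ✓ (first branch holds)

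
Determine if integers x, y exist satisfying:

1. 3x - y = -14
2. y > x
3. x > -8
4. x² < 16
Yes

Take x = 0, y = 14. Substituting into each constraint:
  (1) 3(0) + (-14) = -14 ✓
  (2) 14 > 0 ✓
  (3) 0 > -8 ✓
  (4) x² = (0)² = 0, and 0 < 16 ✓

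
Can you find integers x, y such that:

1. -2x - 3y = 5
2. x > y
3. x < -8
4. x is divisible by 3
No

A contradictory subset is {-2x - 3y = 5, x > y, x < -8}. No integer assignment can satisfy these jointly:

  - -2x - 3y = 5: is a linear equation tying the variables together
  - x > y: bounds one variable relative to another variable
  - x < -8: bounds one variable relative to a constant

Propagating the comparison: y < x and x ≤ -9 give y ≤ -10. Range argument: with x ∈ [−∞, -9], y ∈ [−∞, -10], the left side of the equation is at least 48, but the right side is 5 < 48. No integer solution exists.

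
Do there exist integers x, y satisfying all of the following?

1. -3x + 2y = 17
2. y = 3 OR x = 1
Yes

Take x = 1, y = 10. Substituting into each constraint:
  (1) -3(1) + 2(10) = 17 ✓
  (2) x = 1, target 1 ✓ (second branch holds)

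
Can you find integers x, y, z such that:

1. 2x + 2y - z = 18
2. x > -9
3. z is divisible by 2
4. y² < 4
Yes

Take x = 9, y = 0, z = 0. Substituting into each constraint:
  (1) 2(9) + 2(0) + 0 = 18 ✓
  (2) 9 > -9 ✓
  (3) 0 = 2 × 0, remainder 0 ✓
  (4) y² = (0)² = 0, and 0 < 4 ✓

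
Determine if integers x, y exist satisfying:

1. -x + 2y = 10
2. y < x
Yes

Take x = 12, y = 11. Substituting into each constraint:
  (1) (-12) + 2(11) = 10 ✓
  (2) 11 < 12 ✓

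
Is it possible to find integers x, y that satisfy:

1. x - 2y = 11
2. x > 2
Yes

Take x = 11, y = 0. Substituting into each constraint:
  (1) 11 - 2(0) = 11 ✓
  (2) 11 > 2 ✓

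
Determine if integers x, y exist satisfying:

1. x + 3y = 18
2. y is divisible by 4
Yes

Take x = 18, y = 0. Substituting into each constraint:
  (1) 18 + 3(0) = 18 ✓
  (2) 0 = 4 × 0, remainder 0 ✓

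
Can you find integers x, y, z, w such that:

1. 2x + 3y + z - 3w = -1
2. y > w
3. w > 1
Yes

Take x = 0, y = 3, z = -4, w = 2. Substituting into each constraint:
  (1) 2(0) + 3(3) + (-4) - 3(2) = -1 ✓
  (2) 3 > 2 ✓
  (3) 2 > 1 ✓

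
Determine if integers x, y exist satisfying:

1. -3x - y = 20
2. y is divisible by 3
No

The full constraint system is jointly infeasible over the integers. Each constraint and what it forces:

  - -3x - y = 20: is a linear equation tying the variables together
  - y is divisible by 3: restricts y to multiples of 3

Modular obstruction: writing y = 3y', every remaining term of the linear equation is divisible by 3, so the left side is ≡ 0 (mod 3); but the right side 20 ≡ 2 (mod 3). No integers can satisfy it.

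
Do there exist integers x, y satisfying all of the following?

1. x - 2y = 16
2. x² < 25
Yes

Take x = 0, y = -8. Substituting into each constraint:
  (1) 0 - 2(-8) = 16 ✓
  (2) x² = (0)² = 0, and 0 < 25 ✓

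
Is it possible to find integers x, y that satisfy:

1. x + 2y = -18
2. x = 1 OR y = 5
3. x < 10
Yes

Take x = -28, y = 5. Substituting into each constraint:
  (1) (-28) + 2(5) = -18 ✓
  (2) y = 5, target 5 ✓ (second branch holds)
  (3) -28 < 10 ✓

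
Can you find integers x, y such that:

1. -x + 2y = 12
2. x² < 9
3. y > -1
Yes

Take x = 0, y = 6. Substituting into each constraint:
  (1) 0 + 2(6) = 12 ✓
  (2) x² = (0)² = 0, and 0 < 9 ✓
  (3) 6 > -1 ✓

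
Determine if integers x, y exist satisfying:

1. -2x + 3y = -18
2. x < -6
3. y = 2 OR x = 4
No

The full constraint system is jointly infeasible over the integers. Each constraint and what it forces:

  - -2x + 3y = -18: is a linear equation tying the variables together
  - x < -6: bounds one variable relative to a constant
  - y = 2 OR x = 4: forces a choice: either y = 2 or x = 4

Split on the disjunction (y = 2 OR x = 4):
  • If y = 2: the equation forces x = 12, which contradicts the bound x ≤ -7.
  • If x = 4: this contradicts the bound x ≤ -7.
Both branches are infeasible, so the system has no integer solution.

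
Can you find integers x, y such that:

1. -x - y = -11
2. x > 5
Yes

Take x = 11, y = 0. Substituting into each constraint:
  (1) (-11) + 0 = -11 ✓
  (2) 11 > 5 ✓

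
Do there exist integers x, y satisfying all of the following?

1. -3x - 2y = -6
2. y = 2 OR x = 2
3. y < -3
No

The full constraint system is jointly infeasible over the integers. Each constraint and what it forces:

  - -3x - 2y = -6: is a linear equation tying the variables together
  - y = 2 OR x = 2: forces a choice: either y = 2 or x = 2
  - y < -3: bounds one variable relative to a constant

Split on the disjunction (y = 2 OR x = 2):
  • If y = 2: this contradicts the bound y ≤ -4.
  • If x = 2: the equation forces y = 0, which contradicts the bound y ≤ -4.
Both branches are infeasible, so the system has no integer solution.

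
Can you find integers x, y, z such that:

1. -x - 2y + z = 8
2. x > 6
Yes

Take x = 7, y = 0, z = 15. Substituting into each constraint:
  (1) (-7) - 2(0) + 15 = 8 ✓
  (2) 7 > 6 ✓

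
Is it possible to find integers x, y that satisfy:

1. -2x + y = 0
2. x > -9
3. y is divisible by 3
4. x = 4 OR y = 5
No

A contradictory subset is {-2x + y = 0, y is divisible by 3, x = 4 OR y = 5}. No integer assignment can satisfy these jointly:

  - -2x + y = 0: is a linear equation tying the variables together
  - y is divisible by 3: restricts y to multiples of 3
  - x = 4 OR y = 5: forces a choice: either x = 4 or y = 5

Split on the disjunction (x = 4 OR y = 5):
  • If x = 4: with x = 4, writing y = 3y', every remaining term of the linear equation is divisible by 3, so the left side is ≡ 0 (mod 3); but the right side 8 ≡ 2 (mod 3). No integers can satisfy it.
  • If y = 5: this contradicts the divisibility constraint — 5 is not a multiple of 3.
Both branches are infeasible, so the system has no integer solution.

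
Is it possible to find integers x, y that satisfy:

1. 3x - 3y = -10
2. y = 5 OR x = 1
No

Even the single constraint (3x - 3y = -10) is infeasible over the integers.

  - 3x - 3y = -10: every term on the left is divisible by 3, so the LHS ≡ 0 (mod 3), but the RHS -10 is not — no integer solution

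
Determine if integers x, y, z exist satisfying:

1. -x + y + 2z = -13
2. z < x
Yes

Take x = 0, y = -11, z = -1. Substituting into each constraint:
  (1) 0 + (-11) + 2(-1) = -13 ✓
  (2) -1 < 0 ✓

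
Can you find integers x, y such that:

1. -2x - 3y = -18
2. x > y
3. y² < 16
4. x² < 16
No

A contradictory subset is {-2x - 3y = -18, x > y, x² < 16}. No integer assignment can satisfy these jointly:

  - -2x - 3y = -18: is a linear equation tying the variables together
  - x > y: bounds one variable relative to another variable
  - x² < 16: restricts x to |x| ≤ 3

Propagating the comparison: y < x and x ≤ 3 give y ≤ 2. Range argument: with x ∈ [-3, 3], y ∈ [−∞, 2], the left side of the equation is at least -12, but the right side is -18 < -12. No integer solution exists.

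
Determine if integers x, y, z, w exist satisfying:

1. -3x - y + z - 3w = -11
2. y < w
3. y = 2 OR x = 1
Yes

Take x = 0, y = 2, z = 0, w = 3. Substituting into each constraint:
  (1) -3(0) + (-2) + 0 - 3(3) = -11 ✓
  (2) 2 < 3 ✓
  (3) y = 2, target 2 ✓ (first branch holds)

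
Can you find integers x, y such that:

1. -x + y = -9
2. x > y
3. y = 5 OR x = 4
Yes

Take x = 14, y = 5. Substituting into each constraint:
  (1) (-14) + 5 = -9 ✓
  (2) 14 > 5 ✓
  (3) y = 5, target 5 ✓ (first branch holds)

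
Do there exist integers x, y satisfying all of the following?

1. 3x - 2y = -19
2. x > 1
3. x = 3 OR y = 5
Yes

Take x = 3, y = 14. Substituting into each constraint:
  (1) 3(3) - 2(14) = -19 ✓
  (2) 3 > 1 ✓
  (3) x = 3, target 3 ✓ (first branch holds)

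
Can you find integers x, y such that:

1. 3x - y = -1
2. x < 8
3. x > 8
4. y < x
No

A contradictory subset is {x < 8, x > 8}. No integer assignment can satisfy these jointly:

  - x < 8: bounds one variable relative to a constant
  - x > 8: bounds one variable relative to a constant

Direct contradiction: the bounds on x require x ≥ 9 and x ≤ 7 simultaneously, which is empty.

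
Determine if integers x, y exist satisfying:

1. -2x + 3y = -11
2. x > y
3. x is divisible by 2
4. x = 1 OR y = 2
No

A contradictory subset is {-2x + 3y = -11, x is divisible by 2, x = 1 OR y = 2}. No integer assignment can satisfy these jointly:

  - -2x + 3y = -11: is a linear equation tying the variables together
  - x is divisible by 2: restricts x to multiples of 2
  - x = 1 OR y = 2: forces a choice: either x = 1 or y = 2

Split on the disjunction (x = 1 OR y = 2):
  • If x = 1: this contradicts the divisibility constraint — 1 is not a multiple of 2.
  • If y = 2: with y = 2, writing x = 2x', every remaining term of the linear equation is divisible by 4, so the left side is ≡ 0 (mod 4); but the right side -17 ≡ 3 (mod 4). No integers can satisfy it.
Both branches are infeasible, so the system has no integer solution.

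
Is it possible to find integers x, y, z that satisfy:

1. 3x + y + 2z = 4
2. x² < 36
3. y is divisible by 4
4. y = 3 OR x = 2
Yes

Take x = 2, y = 4, z = -3. Substituting into each constraint:
  (1) 3(2) + 4 + 2(-3) = 4 ✓
  (2) x² = (2)² = 4, and 4 < 36 ✓
  (3) 4 = 4 × 1, remainder 0 ✓
  (4) x = 2, target 2 ✓ (second branch holds)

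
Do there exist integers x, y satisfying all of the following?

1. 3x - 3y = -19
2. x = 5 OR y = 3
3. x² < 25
No

Even the single constraint (3x - 3y = -19) is infeasible over the integers.

  - 3x - 3y = -19: every term on the left is divisible by 3, so the LHS ≡ 0 (mod 3), but the RHS -19 is not — no integer solution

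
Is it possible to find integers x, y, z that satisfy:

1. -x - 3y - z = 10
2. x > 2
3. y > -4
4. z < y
Yes

Take x = 3, y = 0, z = -13. Substituting into each constraint:
  (1) (-3) - 3(0) + 13 = 10 ✓
  (2) 3 > 2 ✓
  (3) 0 > -4 ✓
  (4) -13 < 0 ✓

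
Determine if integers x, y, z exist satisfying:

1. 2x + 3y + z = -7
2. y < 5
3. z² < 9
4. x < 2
Yes

Take x = 0, y = -3, z = 2. Substituting into each constraint:
  (1) 2(0) + 3(-3) + 2 = -7 ✓
  (2) -3 < 5 ✓
  (3) z² = (2)² = 4, and 4 < 9 ✓
  (4) 0 < 2 ✓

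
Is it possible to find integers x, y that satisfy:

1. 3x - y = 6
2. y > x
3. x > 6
Yes

Take x = 7, y = 15. Substituting into each constraint:
  (1) 3(7) + (-15) = 6 ✓
  (2) 15 > 7 ✓
  (3) 7 > 6 ✓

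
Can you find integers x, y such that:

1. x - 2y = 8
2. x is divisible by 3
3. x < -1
Yes

Take x = -6, y = -7. Substituting into each constraint:
  (1) (-6) - 2(-7) = 8 ✓
  (2) -6 = 3 × -2, remainder 0 ✓
  (3) -6 < -1 ✓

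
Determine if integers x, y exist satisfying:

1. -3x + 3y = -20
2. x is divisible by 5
No

Even the single constraint (-3x + 3y = -20) is infeasible over the integers.

  - -3x + 3y = -20: every term on the left is divisible by 3, so the LHS ≡ 0 (mod 3), but the RHS -20 is not — no integer solution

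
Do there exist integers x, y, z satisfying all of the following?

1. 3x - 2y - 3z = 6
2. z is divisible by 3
Yes

Take x = 2, y = 0, z = 0. Substituting into each constraint:
  (1) 3(2) - 2(0) - 3(0) = 6 ✓
  (2) 0 = 3 × 0, remainder 0 ✓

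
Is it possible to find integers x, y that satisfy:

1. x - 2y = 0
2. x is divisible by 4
Yes

Take x = 0, y = 0. Substituting into each constraint:
  (1) 0 - 2(0) = 0 ✓
  (2) 0 = 4 × 0, remainder 0 ✓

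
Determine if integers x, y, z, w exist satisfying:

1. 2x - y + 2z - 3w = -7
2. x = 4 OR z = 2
Yes

Take x = -4, y = 0, z = 2, w = 1. Substituting into each constraint:
  (1) 2(-4) + 0 + 2(2) - 3(1) = -7 ✓
  (2) z = 2, target 2 ✓ (second branch holds)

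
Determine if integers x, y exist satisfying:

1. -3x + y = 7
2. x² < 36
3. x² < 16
Yes

Take x = -2, y = 1. Substituting into each constraint:
  (1) -3(-2) + 1 = 7 ✓
  (2) x² = (-2)² = 4, and 4 < 36 ✓
  (3) x² = (-2)² = 4, and 4 < 16 ✓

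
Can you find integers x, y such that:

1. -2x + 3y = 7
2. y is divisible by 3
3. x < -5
Yes

Take x = -8, y = -3. Substituting into each constraint:
  (1) -2(-8) + 3(-3) = 7 ✓
  (2) -3 = 3 × -1, remainder 0 ✓
  (3) -8 < -5 ✓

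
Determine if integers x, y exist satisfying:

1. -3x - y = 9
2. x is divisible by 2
Yes

Take x = 0, y = -9. Substituting into each constraint:
  (1) -3(0) + 9 = 9 ✓
  (2) 0 = 2 × 0, remainder 0 ✓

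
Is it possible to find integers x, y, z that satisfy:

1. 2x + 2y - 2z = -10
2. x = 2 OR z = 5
Yes

Take x = 2, y = -7, z = 0. Substituting into each constraint:
  (1) 2(2) + 2(-7) - 2(0) = -10 ✓
  (2) x = 2, target 2 ✓ (first branch holds)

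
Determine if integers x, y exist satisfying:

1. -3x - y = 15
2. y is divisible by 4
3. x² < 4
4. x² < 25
Yes

Take x = -1, y = -12. Substituting into each constraint:
  (1) -3(-1) + 12 = 15 ✓
  (2) -12 = 4 × -3, remainder 0 ✓
  (3) x² = (-1)² = 1, and 1 < 4 ✓
  (4) x² = (-1)² = 1, and 1 < 25 ✓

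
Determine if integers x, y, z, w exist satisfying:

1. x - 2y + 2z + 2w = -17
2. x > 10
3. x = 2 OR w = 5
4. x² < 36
No

A contradictory subset is {x > 10, x² < 36}. No integer assignment can satisfy these jointly:

  - x > 10: bounds one variable relative to a constant
  - x² < 36: restricts x to |x| ≤ 5

Direct contradiction: the bounds on x require x ≥ 11 and x ≤ 5 simultaneously, which is empty.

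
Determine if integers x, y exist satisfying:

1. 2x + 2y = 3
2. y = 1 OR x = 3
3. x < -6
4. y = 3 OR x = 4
No

Even the single constraint (2x + 2y = 3) is infeasible over the integers.

  - 2x + 2y = 3: every term on the left is divisible by 2, so the LHS ≡ 0 (mod 2), but the RHS 3 is not — no integer solution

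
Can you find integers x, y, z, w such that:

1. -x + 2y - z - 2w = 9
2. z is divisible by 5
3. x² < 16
Yes

Take x = -1, y = 0, z = 0, w = -4. Substituting into each constraint:
  (1) 1 + 2(0) + 0 - 2(-4) = 9 ✓
  (2) 0 = 5 × 0, remainder 0 ✓
  (3) x² = (-1)² = 1, and 1 < 16 ✓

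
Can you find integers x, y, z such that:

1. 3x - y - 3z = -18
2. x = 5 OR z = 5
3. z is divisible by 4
Yes

Take x = 5, y = 33, z = 0. Substituting into each constraint:
  (1) 3(5) + (-33) - 3(0) = -18 ✓
  (2) x = 5, target 5 ✓ (first branch holds)
  (3) 0 = 4 × 0, remainder 0 ✓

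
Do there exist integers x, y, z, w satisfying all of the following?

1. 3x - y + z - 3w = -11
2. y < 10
Yes

Take x = 0, y = 0, z = -11, w = 0. Substituting into each constraint:
  (1) 3(0) + 0 + (-11) - 3(0) = -11 ✓
  (2) 0 < 10 ✓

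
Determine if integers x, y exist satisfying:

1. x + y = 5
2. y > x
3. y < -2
No

The full constraint system is jointly infeasible over the integers. Each constraint and what it forces:

  - x + y = 5: is a linear equation tying the variables together
  - y > x: bounds one variable relative to another variable
  - y < -2: bounds one variable relative to a constant

Propagating the comparison: x < y and y ≤ -3 give x ≤ -4. Range argument: with x ∈ [−∞, -4], y ∈ [−∞, -3], the left side of the equation is at most -7, but the right side is 5 > -7. No integer solution exists.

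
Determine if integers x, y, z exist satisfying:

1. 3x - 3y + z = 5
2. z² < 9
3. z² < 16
Yes

Take x = 0, y = -1, z = 2. Substituting into each constraint:
  (1) 3(0) - 3(-1) + 2 = 5 ✓
  (2) z² = (2)² = 4, and 4 < 9 ✓
  (3) z² = (2)² = 4, and 4 < 16 ✓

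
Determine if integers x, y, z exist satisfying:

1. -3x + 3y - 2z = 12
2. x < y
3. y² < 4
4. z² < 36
Yes

Take x = -2, y = 0, z = -3. Substituting into each constraint:
  (1) -3(-2) + 3(0) - 2(-3) = 12 ✓
  (2) -2 < 0 ✓
  (3) y² = (0)² = 0, and 0 < 4 ✓
  (4) z² = (-3)² = 9, and 9 < 36 ✓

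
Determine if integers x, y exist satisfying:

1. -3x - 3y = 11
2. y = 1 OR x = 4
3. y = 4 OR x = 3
No

Even the single constraint (-3x - 3y = 11) is infeasible over the integers.

  - -3x - 3y = 11: every term on the left is divisible by 3, so the LHS ≡ 0 (mod 3), but the RHS 11 is not — no integer solution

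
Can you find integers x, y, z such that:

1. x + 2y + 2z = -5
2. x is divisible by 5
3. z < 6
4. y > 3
Yes

Take x = -5, y = 4, z = -4. Substituting into each constraint:
  (1) (-5) + 2(4) + 2(-4) = -5 ✓
  (2) -5 = 5 × -1, remainder 0 ✓
  (3) -4 < 6 ✓
  (4) 4 > 3 ✓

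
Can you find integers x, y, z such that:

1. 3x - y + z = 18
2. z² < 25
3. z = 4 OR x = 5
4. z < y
Yes

Take x = 7, y = 7, z = 4. Substituting into each constraint:
  (1) 3(7) + (-7) + 4 = 18 ✓
  (2) z² = (4)² = 16, and 16 < 25 ✓
  (3) z = 4, target 4 ✓ (first branch holds)
  (4) 4 < 7 ✓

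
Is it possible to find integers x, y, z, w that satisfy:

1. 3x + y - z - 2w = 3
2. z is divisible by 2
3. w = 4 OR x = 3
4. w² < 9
Yes

Take x = 3, y = -6, z = 0, w = 0. Substituting into each constraint:
  (1) 3(3) + (-6) + 0 - 2(0) = 3 ✓
  (2) 0 = 2 × 0, remainder 0 ✓
  (3) x = 3, target 3 ✓ (second branch holds)
  (4) w² = (0)² = 0, and 0 < 9 ✓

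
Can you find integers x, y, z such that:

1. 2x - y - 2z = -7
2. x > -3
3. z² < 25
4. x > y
Yes

Take x = -2, y = -3, z = 3. Substituting into each constraint:
  (1) 2(-2) + 3 - 2(3) = -7 ✓
  (2) -2 > -3 ✓
  (3) z² = (3)² = 9, and 9 < 25 ✓
  (4) -2 > -3 ✓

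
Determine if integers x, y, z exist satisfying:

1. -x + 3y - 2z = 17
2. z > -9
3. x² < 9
Yes

Take x = 0, y = 1, z = -7. Substituting into each constraint:
  (1) 0 + 3(1) - 2(-7) = 17 ✓
  (2) -7 > -9 ✓
  (3) x² = (0)² = 0, and 0 < 9 ✓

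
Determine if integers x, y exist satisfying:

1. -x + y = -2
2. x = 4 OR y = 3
Yes

Take x = 5, y = 3. Substituting into each constraint:
  (1) (-5) + 3 = -2 ✓
  (2) y = 3, target 3 ✓ (second branch holds)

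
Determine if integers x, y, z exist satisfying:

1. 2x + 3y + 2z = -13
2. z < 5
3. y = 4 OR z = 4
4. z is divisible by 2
Yes

Take x = -18, y = 5, z = 4. Substituting into each constraint:
  (1) 2(-18) + 3(5) + 2(4) = -13 ✓
  (2) 4 < 5 ✓
  (3) z = 4, target 4 ✓ (second branch holds)
  (4) 4 = 2 × 2, remainder 0 ✓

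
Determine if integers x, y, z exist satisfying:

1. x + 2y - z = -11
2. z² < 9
Yes

Take x = 1, y = -6, z = 0. Substituting into each constraint:
  (1) 1 + 2(-6) + 0 = -11 ✓
  (2) z² = (0)² = 0, and 0 < 9 ✓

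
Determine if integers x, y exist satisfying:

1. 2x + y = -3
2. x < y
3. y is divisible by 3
Yes

Take x = -3, y = 3. Substituting into each constraint:
  (1) 2(-3) + 3 = -3 ✓
  (2) -3 < 3 ✓
  (3) 3 = 3 × 1, remainder 0 ✓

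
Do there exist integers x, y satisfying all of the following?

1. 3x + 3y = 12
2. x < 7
Yes

Take x = 0, y = 4. Substituting into each constraint:
  (1) 3(0) + 3(4) = 12 ✓
  (2) 0 < 7 ✓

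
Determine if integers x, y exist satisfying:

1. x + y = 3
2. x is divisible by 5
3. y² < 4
No

The full constraint system is jointly infeasible over the integers. Each constraint and what it forces:

  - x + y = 3: is a linear equation tying the variables together
  - x is divisible by 5: restricts x to multiples of 5
  - y² < 4: restricts y to |y| ≤ 1

The bounds confine y to {-1, 0, 1}. For each value, substitute into the equation:
  • y = -1: the equation forces x = 4, but 5 does not divide 4.
  • y = 0: the equation forces x = 3, but 5 does not divide 3.
  • y = 1: the equation forces x = 2, but 5 does not divide 2.
Every case fails, so no integer solution exists.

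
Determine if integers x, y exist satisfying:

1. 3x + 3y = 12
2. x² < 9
Yes

Take x = 0, y = 4. Substituting into each constraint:
  (1) 3(0) + 3(4) = 12 ✓
  (2) x² = (0)² = 0, and 0 < 9 ✓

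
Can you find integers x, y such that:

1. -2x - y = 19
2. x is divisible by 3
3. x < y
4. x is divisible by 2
Yes

Take x = -12, y = 5. Substituting into each constraint:
  (1) -2(-12) + (-5) = 19 ✓
  (2) -12 = 3 × -4, remainder 0 ✓
  (3) -12 < 5 ✓
  (4) -12 = 2 × -6, remainder 0 ✓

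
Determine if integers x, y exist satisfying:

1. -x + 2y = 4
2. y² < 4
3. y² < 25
Yes

Take x = -4, y = 0. Substituting into each constraint:
  (1) 4 + 2(0) = 4 ✓
  (2) y² = (0)² = 0, and 0 < 4 ✓
  (3) y² = (0)² = 0, and 0 < 25 ✓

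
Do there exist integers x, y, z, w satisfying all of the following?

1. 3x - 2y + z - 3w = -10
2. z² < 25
Yes

Take x = 0, y = 5, z = 0, w = 0. Substituting into each constraint:
  (1) 3(0) - 2(5) + 0 - 3(0) = -10 ✓
  (2) z² = (0)² = 0, and 0 < 25 ✓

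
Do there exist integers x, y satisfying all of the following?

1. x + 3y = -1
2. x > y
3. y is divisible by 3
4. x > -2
Yes

Take x = 8, y = -3. Substituting into each constraint:
  (1) 8 + 3(-3) = -1 ✓
  (2) 8 > -3 ✓
  (3) -3 = 3 × -1, remainder 0 ✓
  (4) 8 > -2 ✓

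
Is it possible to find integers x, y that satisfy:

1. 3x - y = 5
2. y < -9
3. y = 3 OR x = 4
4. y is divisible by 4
No

A contradictory subset is {3x - y = 5, y < -9, y = 3 OR x = 4}. No integer assignment can satisfy these jointly:

  - 3x - y = 5: is a linear equation tying the variables together
  - y < -9: bounds one variable relative to a constant
  - y = 3 OR x = 4: forces a choice: either y = 3 or x = 4

Split on the disjunction (y = 3 OR x = 4):
  • If y = 3: this contradicts the bound y ≤ -10.
  • If x = 4: the equation forces y = 7, which contradicts the bound y ≤ -10.
Both branches are infeasible, so the system has no integer solution.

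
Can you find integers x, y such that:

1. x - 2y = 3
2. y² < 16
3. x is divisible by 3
Yes

Take x = 9, y = 3. Substituting into each constraint:
  (1) 9 - 2(3) = 3 ✓
  (2) y² = (3)² = 9, and 9 < 16 ✓
  (3) 9 = 3 × 3, remainder 0 ✓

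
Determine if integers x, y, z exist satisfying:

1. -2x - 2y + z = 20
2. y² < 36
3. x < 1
Yes

Take x = -10, y = 0, z = 0. Substituting into each constraint:
  (1) -2(-10) - 2(0) + 0 = 20 ✓
  (2) y² = (0)² = 0, and 0 < 36 ✓
  (3) -10 < 1 ✓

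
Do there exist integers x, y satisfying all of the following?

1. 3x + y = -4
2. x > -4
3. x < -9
No

A contradictory subset is {x > -4, x < -9}. No integer assignment can satisfy these jointly:

  - x > -4: bounds one variable relative to a constant
  - x < -9: bounds one variable relative to a constant

Direct contradiction: the bounds on x require x ≥ -3 and x ≤ -10 simultaneously, which is empty.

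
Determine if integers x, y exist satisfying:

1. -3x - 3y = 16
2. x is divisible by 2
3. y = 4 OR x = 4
No

Even the single constraint (-3x - 3y = 16) is infeasible over the integers.

  - -3x - 3y = 16: every term on the left is divisible by 3, so the LHS ≡ 0 (mod 3), but the RHS 16 is not — no integer solution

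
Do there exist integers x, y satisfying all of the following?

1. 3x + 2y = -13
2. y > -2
Yes

Take x = -5, y = 1. Substituting into each constraint:
  (1) 3(-5) + 2(1) = -13 ✓
  (2) 1 > -2 ✓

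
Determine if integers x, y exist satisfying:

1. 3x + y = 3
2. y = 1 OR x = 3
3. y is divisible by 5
No

The full constraint system is jointly infeasible over the integers. Each constraint and what it forces:

  - 3x + y = 3: is a linear equation tying the variables together
  - y = 1 OR x = 3: forces a choice: either y = 1 or x = 3
  - y is divisible by 5: restricts y to multiples of 5

Split on the disjunction (y = 1 OR x = 3):
  • If y = 1: this contradicts the divisibility constraint — 1 is not a multiple of 5.
  • If x = 3: with x = 3, writing y = 5y', every remaining term of the linear equation is divisible by 5, so the left side is ≡ 0 (mod 5); but the right side -6 ≡ 4 (mod 5). No integers can satisfy it.
Both branches are infeasible, so the system has no integer solution.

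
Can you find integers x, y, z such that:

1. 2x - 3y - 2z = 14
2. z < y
Yes

Take x = 11, y = 2, z = 1. Substituting into each constraint:
  (1) 2(11) - 3(2) - 2(1) = 14 ✓
  (2) 1 < 2 ✓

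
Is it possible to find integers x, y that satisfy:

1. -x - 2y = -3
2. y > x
Yes

Take x = -1, y = 2. Substituting into each constraint:
  (1) 1 - 2(2) = -3 ✓
  (2) 2 > -1 ✓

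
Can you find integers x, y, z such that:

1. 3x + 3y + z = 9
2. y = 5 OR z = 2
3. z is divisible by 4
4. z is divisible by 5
Yes

Take x = -22, y = 5, z = 60. Substituting into each constraint:
  (1) 3(-22) + 3(5) + 60 = 9 ✓
  (2) y = 5, target 5 ✓ (first branch holds)
  (3) 60 = 4 × 15, remainder 0 ✓
  (4) 60 = 5 × 12, remainder 0 ✓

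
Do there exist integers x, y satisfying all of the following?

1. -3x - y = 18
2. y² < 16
Yes

Take x = -6, y = 0. Substituting into each constraint:
  (1) -3(-6) + 0 = 18 ✓
  (2) y² = (0)² = 0, and 0 < 16 ✓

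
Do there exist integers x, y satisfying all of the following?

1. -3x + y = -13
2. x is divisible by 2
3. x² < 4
Yes

Take x = 0, y = -13. Substituting into each constraint:
  (1) -3(0) + (-13) = -13 ✓
  (2) 0 = 2 × 0, remainder 0 ✓
  (3) x² = (0)² = 0, and 0 < 4 ✓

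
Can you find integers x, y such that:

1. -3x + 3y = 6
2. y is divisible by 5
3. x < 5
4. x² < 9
Yes

Take x = -2, y = 0. Substituting into each constraint:
  (1) -3(-2) + 3(0) = 6 ✓
  (2) 0 = 5 × 0, remainder 0 ✓
  (3) -2 < 5 ✓
  (4) x² = (-2)² = 4, and 4 < 9 ✓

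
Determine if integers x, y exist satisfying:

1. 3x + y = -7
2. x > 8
Yes

Take x = 9, y = -34. Substituting into each constraint:
  (1) 3(9) + (-34) = -7 ✓
  (2) 9 > 8 ✓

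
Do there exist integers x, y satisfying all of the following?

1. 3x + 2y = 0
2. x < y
Yes

Take x = -2, y = 3. Substituting into each constraint:
  (1) 3(-2) + 2(3) = 0 ✓
  (2) -2 < 3 ✓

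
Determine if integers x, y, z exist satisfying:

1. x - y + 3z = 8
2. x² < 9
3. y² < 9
Yes

Take x = 2, y = 0, z = 2. Substituting into each constraint:
  (1) 2 + 0 + 3(2) = 8 ✓
  (2) x² = (2)² = 4, and 4 < 9 ✓
  (3) y² = (0)² = 0, and 0 < 9 ✓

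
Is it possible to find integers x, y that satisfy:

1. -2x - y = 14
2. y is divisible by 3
Yes

Take x = -7, y = 0. Substituting into each constraint:
  (1) -2(-7) + 0 = 14 ✓
  (2) 0 = 3 × 0, remainder 0 ✓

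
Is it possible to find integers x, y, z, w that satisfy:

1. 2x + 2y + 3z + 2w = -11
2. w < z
Yes

Take x = 0, y = -7, z = 1, w = 0. Substituting into each constraint:
  (1) 2(0) + 2(-7) + 3(1) + 2(0) = -11 ✓
  (2) 0 < 1 ✓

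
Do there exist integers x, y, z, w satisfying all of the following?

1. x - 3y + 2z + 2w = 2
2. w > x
Yes

Take x = -1, y = -1, z = 0, w = 0. Substituting into each constraint:
  (1) (-1) - 3(-1) + 2(0) + 2(0) = 2 ✓
  (2) 0 > -1 ✓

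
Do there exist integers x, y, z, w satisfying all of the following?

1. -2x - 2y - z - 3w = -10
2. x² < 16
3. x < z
Yes

Take x = 1, y = 3, z = 2, w = 0. Substituting into each constraint:
  (1) -2(1) - 2(3) + (-2) - 3(0) = -10 ✓
  (2) x² = (1)² = 1, and 1 < 16 ✓
  (3) 1 < 2 ✓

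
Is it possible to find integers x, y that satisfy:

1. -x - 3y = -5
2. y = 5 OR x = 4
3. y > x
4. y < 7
Yes

Take x = -10, y = 5. Substituting into each constraint:
  (1) 10 - 3(5) = -5 ✓
  (2) y = 5, target 5 ✓ (first branch holds)
  (3) 5 > -10 ✓
  (4) 5 < 7 ✓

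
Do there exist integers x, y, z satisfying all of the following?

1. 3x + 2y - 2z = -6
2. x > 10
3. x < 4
No

A contradictory subset is {x > 10, x < 4}. No integer assignment can satisfy these jointly:

  - x > 10: bounds one variable relative to a constant
  - x < 4: bounds one variable relative to a constant

Direct contradiction: the bounds on x require x ≥ 11 and x ≤ 3 simultaneously, which is empty.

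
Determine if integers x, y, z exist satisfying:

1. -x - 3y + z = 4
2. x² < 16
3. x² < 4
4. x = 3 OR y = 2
Yes

Take x = 0, y = 2, z = 10. Substituting into each constraint:
  (1) 0 - 3(2) + 10 = 4 ✓
  (2) x² = (0)² = 0, and 0 < 16 ✓
  (3) x² = (0)² = 0, and 0 < 4 ✓
  (4) y = 2, target 2 ✓ (second branch holds)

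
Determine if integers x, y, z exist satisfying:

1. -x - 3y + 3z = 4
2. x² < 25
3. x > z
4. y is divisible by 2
Yes

Take x = 2, y = -2, z = 0. Substituting into each constraint:
  (1) (-2) - 3(-2) + 3(0) = 4 ✓
  (2) x² = (2)² = 4, and 4 < 25 ✓
  (3) 2 > 0 ✓
  (4) -2 = 2 × -1, remainder 0 ✓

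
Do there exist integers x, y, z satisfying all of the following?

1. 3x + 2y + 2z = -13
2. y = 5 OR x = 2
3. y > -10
Yes

Take x = 1, y = 5, z = -13. Substituting into each constraint:
  (1) 3(1) + 2(5) + 2(-13) = -13 ✓
  (2) y = 5, target 5 ✓ (first branch holds)
  (3) 5 > -10 ✓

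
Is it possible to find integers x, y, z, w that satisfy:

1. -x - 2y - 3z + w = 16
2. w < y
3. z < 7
Yes

Take x = 1, y = 0, z = -6, w = -1. Substituting into each constraint:
  (1) (-1) - 2(0) - 3(-6) + (-1) = 16 ✓
  (2) -1 < 0 ✓
  (3) -6 < 7 ✓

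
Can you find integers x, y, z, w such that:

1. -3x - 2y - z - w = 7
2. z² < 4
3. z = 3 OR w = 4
Yes

Take x = 1, y = -7, z = 0, w = 4. Substituting into each constraint:
  (1) -3(1) - 2(-7) + 0 + (-4) = 7 ✓
  (2) z² = (0)² = 0, and 0 < 4 ✓
  (3) w = 4, target 4 ✓ (second branch holds)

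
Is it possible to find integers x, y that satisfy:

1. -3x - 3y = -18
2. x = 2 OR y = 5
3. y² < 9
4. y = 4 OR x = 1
No

The full constraint system is jointly infeasible over the integers. Each constraint and what it forces:

  - -3x - 3y = -18: is a linear equation tying the variables together
  - x = 2 OR y = 5: forces a choice: either x = 2 or y = 5
  - y² < 9: restricts y to |y| ≤ 2
  - y = 4 OR x = 1: forces a choice: either y = 4 or x = 1

The bounds confine y to {-2, -1, 0, 1, 2}. For each value, substitute into the equation:
  • y = -2: the equation forces x = 8, but neither branch of (x = 2 OR y = 5) holds.
  • y = -1: the equation forces x = 7, but neither branch of (x = 2 OR y = 5) holds.
  • y = 0: the equation forces x = 6, but neither branch of (x = 2 OR y = 5) holds.
  • y = 1: the equation forces x = 5, but neither branch of (x = 2 OR y = 5) holds.
  • y = 2: the equation forces x = 4, but neither branch of (x = 2 OR y = 5) holds.
Every case fails, so no integer solution exists.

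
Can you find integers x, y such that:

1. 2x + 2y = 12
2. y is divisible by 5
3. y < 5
Yes

Take x = 6, y = 0. Substituting into each constraint:
  (1) 2(6) + 2(0) = 12 ✓
  (2) 0 = 5 × 0, remainder 0 ✓
  (3) 0 < 5 ✓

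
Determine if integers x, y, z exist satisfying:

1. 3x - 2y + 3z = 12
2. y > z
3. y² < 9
Yes

Take x = 5, y = 0, z = -1. Substituting into each constraint:
  (1) 3(5) - 2(0) + 3(-1) = 12 ✓
  (2) 0 > -1 ✓
  (3) y² = (0)² = 0, and 0 < 9 ✓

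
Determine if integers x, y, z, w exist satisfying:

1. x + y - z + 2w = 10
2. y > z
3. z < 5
Yes

Take x = 1, y = 1, z = 0, w = 4. Substituting into each constraint:
  (1) 1 + 1 + 0 + 2(4) = 10 ✓
  (2) 1 > 0 ✓
  (3) 0 < 5 ✓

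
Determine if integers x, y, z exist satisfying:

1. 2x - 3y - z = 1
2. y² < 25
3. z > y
Yes

Take x = -1, y = -1, z = 0. Substituting into each constraint:
  (1) 2(-1) - 3(-1) + 0 = 1 ✓
  (2) y² = (-1)² = 1, and 1 < 25 ✓
  (3) 0 > -1 ✓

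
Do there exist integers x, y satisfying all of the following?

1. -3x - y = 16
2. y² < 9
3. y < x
No

The full constraint system is jointly infeasible over the integers. Each constraint and what it forces:

  - -3x - y = 16: is a linear equation tying the variables together
  - y² < 9: restricts y to |y| ≤ 2
  - y < x: bounds one variable relative to another variable

Propagating the comparison: x > y and y ≥ -2 give x ≥ -1. Range argument: with x ∈ [-1, ∞], y ∈ [-2, 2], the left side of the equation is at most 5, but the right side is 16 > 5. No integer solution exists.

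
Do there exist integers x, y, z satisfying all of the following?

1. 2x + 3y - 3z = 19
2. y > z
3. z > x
Yes

Take x = 2, y = 8, z = 3. Substituting into each constraint:
  (1) 2(2) + 3(8) - 3(3) = 19 ✓
  (2) 8 > 3 ✓
  (3) 3 > 2 ✓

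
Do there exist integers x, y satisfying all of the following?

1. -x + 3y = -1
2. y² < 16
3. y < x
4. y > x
No

A contradictory subset is {y < x, y > x}. No integer assignment can satisfy these jointly:

  - y < x: bounds one variable relative to another variable
  - y > x: bounds one variable relative to another variable

Direct contradiction: x > y and y > x cannot both hold.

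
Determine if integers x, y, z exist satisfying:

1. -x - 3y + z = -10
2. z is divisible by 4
Yes

Take x = 10, y = 0, z = 0. Substituting into each constraint:
  (1) (-10) - 3(0) + 0 = -10 ✓
  (2) 0 = 4 × 0, remainder 0 ✓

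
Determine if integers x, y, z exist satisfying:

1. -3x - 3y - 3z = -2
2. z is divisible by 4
No

Even the single constraint (-3x - 3y - 3z = -2) is infeasible over the integers.

  - -3x - 3y - 3z = -2: every term on the left is divisible by 3, so the LHS ≡ 0 (mod 3), but the RHS -2 is not — no integer solution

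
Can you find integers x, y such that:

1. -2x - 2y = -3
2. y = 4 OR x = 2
No

Even the single constraint (-2x - 2y = -3) is infeasible over the integers.

  - -2x - 2y = -3: every term on the left is divisible by 2, so the LHS ≡ 0 (mod 2), but the RHS -3 is not — no integer solution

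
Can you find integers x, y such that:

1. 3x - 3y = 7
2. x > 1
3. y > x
No

Even the single constraint (3x - 3y = 7) is infeasible over the integers.

  - 3x - 3y = 7: every term on the left is divisible by 3, so the LHS ≡ 0 (mod 3), but the RHS 7 is not — no integer solution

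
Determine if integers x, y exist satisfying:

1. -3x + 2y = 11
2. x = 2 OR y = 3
No

The full constraint system is jointly infeasible over the integers. Each constraint and what it forces:

  - -3x + 2y = 11: is a linear equation tying the variables together
  - x = 2 OR y = 3: forces a choice: either x = 2 or y = 3

Split on the disjunction (x = 2 OR y = 3):
  • If x = 2: with x = 2, every remaining term of the linear equation is divisible by 2, so the left side is ≡ 0 (mod 2); but the right side 17 ≡ 1 (mod 2). No integers can satisfy it.
  • If y = 3: with y = 3, every remaining term of the linear equation is divisible by 3, so the left side is ≡ 0 (mod 3); but the right side 5 ≡ 2 (mod 3). No integers can satisfy it.
Both branches are infeasible, so the system has no integer solution.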